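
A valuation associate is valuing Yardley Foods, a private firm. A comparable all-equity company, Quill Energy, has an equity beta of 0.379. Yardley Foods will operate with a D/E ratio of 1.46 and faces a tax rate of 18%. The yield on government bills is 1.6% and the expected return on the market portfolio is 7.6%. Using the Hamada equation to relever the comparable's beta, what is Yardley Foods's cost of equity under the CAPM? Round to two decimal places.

β_L = β_U × [1 + (1 − t)(D/E)] = 0.379 × [1 + (1 − 0.18) × 1.46]
    = 0.379 × [1 + 0.82 × 1.46] = 0.379 × 2.1972 = 0.8327
MRP = 7.6% − 1.6% = 6.00%
E(R) = R_f + β_L × MRP = 1.6% + 0.8327 × 6.0% = 6.60%

6.60%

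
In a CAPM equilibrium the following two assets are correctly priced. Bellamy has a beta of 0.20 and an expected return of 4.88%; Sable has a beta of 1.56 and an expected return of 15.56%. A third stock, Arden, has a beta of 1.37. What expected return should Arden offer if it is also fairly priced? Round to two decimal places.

MRP (SML slope) = (15.56% − 4.88%) / (1.56 − 0.20) = 10.68% / 1.36 = 7.8529%
R_f (intercept) = 4.88% − 0.20 × 7.8529% = 3.3094%
E(R_Arden) = R_f + β × MRP = 3.3094% + 1.37 × 7.8529% = 14.07%

14.07%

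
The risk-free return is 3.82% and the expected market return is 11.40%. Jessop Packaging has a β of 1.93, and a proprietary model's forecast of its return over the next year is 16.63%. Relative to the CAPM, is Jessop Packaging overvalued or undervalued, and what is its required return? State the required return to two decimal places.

Overvalued; required return 18.45%

MRP = 11.40% − 3.82% = 7.58%
Required return = R_f + β·MRP = 3.82% + 1.93 × 7.58% = 18.45%
Forecast 16.63% < required 18.45% → the stock plots below the SML → overvalued.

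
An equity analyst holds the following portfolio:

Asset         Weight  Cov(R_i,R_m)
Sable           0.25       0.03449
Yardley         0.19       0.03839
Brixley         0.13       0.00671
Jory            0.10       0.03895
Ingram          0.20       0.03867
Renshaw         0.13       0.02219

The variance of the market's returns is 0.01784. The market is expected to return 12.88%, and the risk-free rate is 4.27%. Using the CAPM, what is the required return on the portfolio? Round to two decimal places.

β_Sable = 0.03449 / 0.01784 = 1.9333
β_Yardley = 0.03839 / 0.01784 = 2.1519
β_Brixley = 0.00671 / 0.01784 = 0.3761
β_Jory = 0.03895 / 0.01784 = 2.1833
β_Ingram = 0.03867 / 0.01784 = 2.1676
β_Renshaw = 0.02219 / 0.01784 = 1.2438
β_P = Σ w_i β_i = 0.25×1.9333 + 0.19×2.1519 + 0.13×0.3761 + 0.10×2.1833 + 0.20×2.1676 + 0.13×1.2438 = 1.7546
MRP = 12.88% − 4.27% = 8.61%
E(R_P) = R_f + β_P × MRP = 4.27% + 1.7546 × 8.61% = 19.38%

19.38%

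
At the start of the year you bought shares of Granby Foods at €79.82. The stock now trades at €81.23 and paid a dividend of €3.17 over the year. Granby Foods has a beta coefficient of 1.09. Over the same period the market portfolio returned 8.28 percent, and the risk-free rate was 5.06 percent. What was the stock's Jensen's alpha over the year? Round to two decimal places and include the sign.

-2.83%

Realised HPR = (P1 + D1 − P0) / P0 = (81.23 + 3.17 − 79.82) / 79.82 = 4.58 / 79.82 = 5.7379%
MRP = 8.28% − 5.06% = 3.22%
CAPM required = R_f + β·MRP = 5.06% + 1.09 × 3.22% = 8.5698%
α = realised − required = 5.7379% − 8.5698% = -2.83%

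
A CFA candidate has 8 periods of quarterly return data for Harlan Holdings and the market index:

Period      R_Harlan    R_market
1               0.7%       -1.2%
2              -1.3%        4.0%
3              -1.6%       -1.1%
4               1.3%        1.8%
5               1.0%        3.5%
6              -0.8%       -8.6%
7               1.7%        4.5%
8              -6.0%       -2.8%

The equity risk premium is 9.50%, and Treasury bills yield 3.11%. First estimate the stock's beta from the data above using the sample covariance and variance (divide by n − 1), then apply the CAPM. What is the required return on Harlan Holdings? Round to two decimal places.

5.41%

Mean R_i = (0.7 − 1.3 − 1.6 + 1.3 + 1.0 − 0.8 + 1.7 − 6.0) / 8 = -0.6250%
Mean R_m = (-1.2 + 4.0 − 1.1 + 1.8 + 3.5 − 8.6 + 4.5 − 2.8) / 8 = 0.0125%
Σ(R_i − R̄_i)(R_m − R̄_m) = 32.9525  ⇒  Cov = 32.9525 / 7 = 4.7075
Σ(R_m − R̄_m)² = 136.1888  ⇒  Var(R_m) = 136.1888 / 7 = 19.4555
β = Cov / Var(R_m) = 4.7075 / 19.4555 = 0.2420
E(R) = R_f + β × MRP = 3.11% + 0.2420 × 9.50% = 5.41%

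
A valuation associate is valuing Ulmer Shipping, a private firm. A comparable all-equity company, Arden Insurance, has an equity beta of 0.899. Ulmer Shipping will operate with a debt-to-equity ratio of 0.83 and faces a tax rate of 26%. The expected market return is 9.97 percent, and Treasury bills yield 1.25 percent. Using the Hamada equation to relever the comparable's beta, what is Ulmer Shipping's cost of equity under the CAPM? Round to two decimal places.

13.90%

β_L = β_U × [1 + (1 − t)(D/E)] = 0.899 × [1 + (1 − 0.26) × 0.83]
    = 0.899 × [1 + 0.74 × 0.83] = 0.899 × 1.6142 = 1.4512
MRP = 9.97% − 1.25% = 8.72%
E(R) = R_f + β_L × MRP = 1.25% + 1.4512 × 8.72% = 13.90%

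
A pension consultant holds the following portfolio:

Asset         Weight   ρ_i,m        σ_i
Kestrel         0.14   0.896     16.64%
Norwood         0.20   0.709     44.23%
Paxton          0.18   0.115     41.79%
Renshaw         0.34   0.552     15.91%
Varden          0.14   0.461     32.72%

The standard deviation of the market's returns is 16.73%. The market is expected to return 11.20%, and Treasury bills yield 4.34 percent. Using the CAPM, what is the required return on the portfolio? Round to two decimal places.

10.21%

β_Kestrel = 0.896 × 16.64% / 16.73% = 0.8912
β_Norwood = 0.709 × 44.23% / 16.73% = 1.8744
β_Paxton = 0.115 × 41.79% / 16.73% = 0.2873
β_Renshaw = 0.552 × 15.91% / 16.73% = 0.5249
β_Varden = 0.461 × 32.72% / 16.73% = 0.9016
β_P = Σ w_i β_i = 0.14×0.8912 + 0.20×1.8744 + 0.18×0.2873 + 0.34×0.5249 + 0.14×0.9016 = 0.8561
MRP = 11.20% − 4.34% = 6.86%
E(R_P) = R_f + β_P × MRP = 4.34% + 0.8561 × 6.86% = 10.21%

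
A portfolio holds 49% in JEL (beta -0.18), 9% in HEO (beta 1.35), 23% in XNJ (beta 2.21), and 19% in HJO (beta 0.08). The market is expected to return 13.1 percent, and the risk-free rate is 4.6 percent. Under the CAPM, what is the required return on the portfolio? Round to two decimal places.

β_P = Σ w_i β_i = 0.49×-0.18 + 0.09×1.35 + 0.23×2.21 + 0.19×0.08 = 0.5568
MRP = 13.1% − 4.6% = 8.50%
E(R_P) = R_f + β_P × MRP = 4.6% + 0.5568 × 8.5% = 9.33%

9.33%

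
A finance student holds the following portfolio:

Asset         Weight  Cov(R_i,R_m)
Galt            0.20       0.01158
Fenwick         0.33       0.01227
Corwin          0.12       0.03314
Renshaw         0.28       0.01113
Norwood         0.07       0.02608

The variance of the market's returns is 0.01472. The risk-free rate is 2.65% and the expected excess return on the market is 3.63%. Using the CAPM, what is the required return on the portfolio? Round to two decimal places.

6.42%

β_Galt = 0.01158 / 0.01472 = 0.7867
β_Fenwick = 0.01227 / 0.01472 = 0.8336
β_Corwin = 0.03314 / 0.01472 = 2.2514
β_Renshaw = 0.01113 / 0.01472 = 0.7561
β_Norwood = 0.02608 / 0.01472 = 1.7717
β_P = Σ w_i β_i = 0.20×0.7867 + 0.33×0.8336 + 0.12×2.2514 + 0.28×0.7561 + 0.07×1.7717 = 1.0383
E(R_P) = R_f + β_P × MRP = 2.65% + 1.0383 × 3.63% = 6.42%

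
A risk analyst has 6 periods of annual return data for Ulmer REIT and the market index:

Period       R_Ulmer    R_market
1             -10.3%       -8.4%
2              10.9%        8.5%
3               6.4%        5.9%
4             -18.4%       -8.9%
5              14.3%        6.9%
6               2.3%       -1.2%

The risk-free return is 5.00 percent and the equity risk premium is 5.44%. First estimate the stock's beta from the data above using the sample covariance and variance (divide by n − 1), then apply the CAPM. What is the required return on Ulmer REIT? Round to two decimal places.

13.47%

Mean R_i = (-10.3 + 10.9 + 6.4 − 18.4 + 14.3 + 2.3) / 6 = 0.8667%
Mean R_m = (-8.4 + 8.5 + 5.9 − 8.9 + 6.9 − 1.2) / 6 = 0.4667%
Σ(R_i − R̄_i)(R_m − R̄_m) = 474.1733  ⇒  Cov = 474.1733 / 5 = 94.8347
Σ(R_m − R̄_m)² = 304.5733  ⇒  Var(R_m) = 304.5733 / 5 = 60.9147
β = Cov / Var(R_m) = 94.8347 / 60.9147 = 1.5568
E(R) = R_f + β × MRP = 5.00% + 1.5568 × 5.44% = 13.47%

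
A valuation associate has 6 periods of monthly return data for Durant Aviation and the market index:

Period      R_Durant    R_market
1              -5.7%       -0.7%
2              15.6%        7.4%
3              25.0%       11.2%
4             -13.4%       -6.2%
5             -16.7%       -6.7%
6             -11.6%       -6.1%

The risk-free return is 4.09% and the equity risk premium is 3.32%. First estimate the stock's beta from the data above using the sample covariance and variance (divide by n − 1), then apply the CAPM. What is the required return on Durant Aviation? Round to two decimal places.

11.41%

Mean R_i = (-5.7 + 15.6 + 25.0 − 13.4 − 16.7 − 11.6) / 6 = -1.1333%
Mean R_m = (-0.7 + 7.4 + 11.2 − 6.2 − 6.7 − 6.1) / 6 = -0.1833%
Σ(R_i − R̄_i)(R_m − R̄_m) = 663.9133  ⇒  Cov = 663.9133 / 5 = 132.7827
Σ(R_m − R̄_m)² = 301.0283  ⇒  Var(R_m) = 301.0283 / 5 = 60.2057
β = Cov / Var(R_m) = 132.7827 / 60.2057 = 2.2055
E(R) = R_f + β × MRP = 4.09% + 2.2055 × 3.32% = 11.41%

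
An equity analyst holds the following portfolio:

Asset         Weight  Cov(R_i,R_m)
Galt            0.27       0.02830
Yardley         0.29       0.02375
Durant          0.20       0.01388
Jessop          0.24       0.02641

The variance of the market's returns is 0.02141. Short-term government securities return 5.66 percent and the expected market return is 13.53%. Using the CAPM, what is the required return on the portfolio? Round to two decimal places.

β_Galt = 0.02830 / 0.02141 = 1.3218
β_Yardley = 0.02375 / 0.02141 = 1.1093
β_Durant = 0.01388 / 0.02141 = 0.6483
β_Jessop = 0.02641 / 0.02141 = 1.2335
β_P = Σ w_i β_i = 0.27×1.3218 + 0.29×1.1093 + 0.20×0.6483 + 0.24×1.2335 = 1.1043
MRP = 13.53% − 5.66% = 7.87%
E(R_P) = R_f + β_P × MRP = 5.66% + 1.1043 × 7.87% = 14.35%

14.35%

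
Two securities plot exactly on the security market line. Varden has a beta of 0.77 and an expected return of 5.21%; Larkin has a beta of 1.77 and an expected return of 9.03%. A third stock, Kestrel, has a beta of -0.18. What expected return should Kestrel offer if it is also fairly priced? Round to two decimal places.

1.58%

MRP (SML slope) = (9.03% − 5.21%) / (1.77 − 0.77) = 3.82% / 1.00 = 3.8200%
R_f (intercept) = 5.21% − 0.77 × 3.8200% = 2.2686%
E(R_Kestrel) = R_f + β × MRP = 2.2686% + -0.18 × 3.8200% = 1.58%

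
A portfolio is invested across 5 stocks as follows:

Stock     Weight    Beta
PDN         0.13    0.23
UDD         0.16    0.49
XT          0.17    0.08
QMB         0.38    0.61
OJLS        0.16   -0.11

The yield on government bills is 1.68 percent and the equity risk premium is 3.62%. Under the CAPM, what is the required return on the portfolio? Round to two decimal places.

2.90%

β_P = Σ w_i β_i = 0.13×0.23 + 0.16×0.49 + 0.17×0.08 + 0.38×0.61 + 0.16×-0.11 = 0.3361
E(R_P) = R_f + β_P × MRP = 1.68% + 0.3361 × 3.62% = 2.90%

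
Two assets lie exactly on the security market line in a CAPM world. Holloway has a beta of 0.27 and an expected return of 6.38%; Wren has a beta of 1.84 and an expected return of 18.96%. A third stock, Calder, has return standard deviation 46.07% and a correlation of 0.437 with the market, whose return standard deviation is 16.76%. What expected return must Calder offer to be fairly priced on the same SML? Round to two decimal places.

MRP = (18.96% − 6.38%) / (1.84 − 0.27) = 8.0127%
R_f = 6.38% − 0.27 × 8.0127% = 4.2166%
β_Calder = ρ·σ_i/σ_m = 0.437 × 46.07 / 16.76 = 1.2012
E(R_Calder) = R_f + β × MRP = 4.2166% + 1.2012 × 8.0127% = 13.84%

13.84%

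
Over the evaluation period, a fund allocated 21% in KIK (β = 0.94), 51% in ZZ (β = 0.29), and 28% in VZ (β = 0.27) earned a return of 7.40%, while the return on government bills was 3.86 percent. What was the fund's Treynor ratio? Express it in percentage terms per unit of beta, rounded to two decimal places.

8.41%

β_P = 0.21×0.94 + 0.51×0.29 + 0.28×0.27 = 0.4209
Treynor = (R_P − R_f) / β_P = (7.40% − 3.86%) / 0.4209 = 3.54% / 0.4209 = 8.41%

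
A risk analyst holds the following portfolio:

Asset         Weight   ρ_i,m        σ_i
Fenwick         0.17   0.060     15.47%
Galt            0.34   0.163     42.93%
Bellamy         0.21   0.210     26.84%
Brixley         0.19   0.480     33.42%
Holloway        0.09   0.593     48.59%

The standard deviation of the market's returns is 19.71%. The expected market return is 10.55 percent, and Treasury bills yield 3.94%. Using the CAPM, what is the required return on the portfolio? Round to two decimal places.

7.08%

β_Fenwick = 0.060 × 15.47% / 19.71% = 0.0471
β_Galt = 0.163 × 42.93% / 19.71% = 0.3550
β_Bellamy = 0.210 × 26.84% / 19.71% = 0.2860
β_Brixley = 0.480 × 33.42% / 19.71% = 0.8139
β_Holloway = 0.593 × 48.59% / 19.71% = 1.4619
β_P = Σ w_i β_i = 0.17×0.0471 + 0.34×0.3550 + 0.21×0.2860 + 0.19×0.8139 + 0.09×1.4619 = 0.4750
MRP = 10.55% − 3.94% = 6.61%
E(R_P) = R_f + β_P × MRP = 3.94% + 0.4750 × 6.61% = 7.08%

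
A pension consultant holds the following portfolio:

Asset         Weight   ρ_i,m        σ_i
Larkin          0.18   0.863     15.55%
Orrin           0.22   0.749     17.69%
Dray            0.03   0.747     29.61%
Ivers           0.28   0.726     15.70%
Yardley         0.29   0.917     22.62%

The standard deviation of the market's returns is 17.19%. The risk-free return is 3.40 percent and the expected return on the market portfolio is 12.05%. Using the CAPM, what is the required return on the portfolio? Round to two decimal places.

β_Larkin = 0.863 × 15.55% / 17.19% = 0.7807
β_Orrin = 0.749 × 17.69% / 17.19% = 0.7708
β_Dray = 0.747 × 29.61% / 17.19% = 1.2867
β_Ivers = 0.726 × 15.70% / 17.19% = 0.6631
β_Yardley = 0.917 × 22.62% / 17.19% = 1.2067
β_P = Σ w_i β_i = 0.18×0.7807 + 0.22×0.7708 + 0.03×1.2867 + 0.28×0.6631 + 0.29×1.2067 = 0.8843
MRP = 12.05% − 3.40% = 8.65%
E(R_P) = R_f + β_P × MRP = 3.40% + 0.8843 × 8.65% = 11.05%

11.05%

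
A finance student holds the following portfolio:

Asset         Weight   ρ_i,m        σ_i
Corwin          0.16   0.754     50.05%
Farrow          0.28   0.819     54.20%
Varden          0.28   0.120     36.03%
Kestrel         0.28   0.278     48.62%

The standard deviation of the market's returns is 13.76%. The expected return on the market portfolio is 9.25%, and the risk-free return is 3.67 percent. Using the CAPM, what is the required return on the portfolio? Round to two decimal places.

β_Corwin = 0.754 × 50.05% / 13.76% = 2.7426
β_Farrow = 0.819 × 54.20% / 13.76% = 3.2260
β_Varden = 0.120 × 36.03% / 13.76% = 0.3142
β_Kestrel = 0.278 × 48.62% / 13.76% = 0.9823
β_P = Σ w_i β_i = 0.16×2.7426 + 0.28×3.2260 + 0.28×0.3142 + 0.28×0.9823 = 1.7051
MRP = 9.25% − 3.67% = 5.58%
E(R_P) = R_f + β_P × MRP = 3.67% + 1.7051 × 5.58% = 13.18%

13.18%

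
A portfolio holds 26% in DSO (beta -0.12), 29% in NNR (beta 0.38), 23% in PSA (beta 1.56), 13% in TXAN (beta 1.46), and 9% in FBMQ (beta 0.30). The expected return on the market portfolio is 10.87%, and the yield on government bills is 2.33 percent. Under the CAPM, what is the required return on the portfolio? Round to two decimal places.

β_P = Σ w_i β_i = 0.26×-0.12 + 0.29×0.38 + 0.23×1.56 + 0.13×1.46 + 0.09×0.30 = 0.6546
MRP = 10.87% − 2.33% = 8.54%
E(R_P) = R_f + β_P × MRP = 2.33% + 0.6546 × 8.54% = 7.92%

7.92%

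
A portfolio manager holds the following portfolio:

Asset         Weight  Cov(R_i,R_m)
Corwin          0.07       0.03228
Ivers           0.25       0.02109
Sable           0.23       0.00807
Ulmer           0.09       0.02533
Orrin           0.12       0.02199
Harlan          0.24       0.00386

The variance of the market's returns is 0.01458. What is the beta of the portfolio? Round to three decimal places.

1.045

β_Corwin = 0.03228 / 0.01458 = 2.2140
β_Ivers = 0.02109 / 0.01458 = 1.4465
β_Sable = 0.00807 / 0.01458 = 0.5535
β_Ulmer = 0.02533 / 0.01458 = 1.7373
β_Orrin = 0.02199 / 0.01458 = 1.5082
β_Harlan = 0.00386 / 0.01458 = 0.2647
β_P = Σ w_i β_i = 0.07×2.2140 + 0.25×1.4465 + 0.23×0.5535 + 0.09×1.7373 + 0.12×1.5082 + 0.24×0.2647 = 1.0448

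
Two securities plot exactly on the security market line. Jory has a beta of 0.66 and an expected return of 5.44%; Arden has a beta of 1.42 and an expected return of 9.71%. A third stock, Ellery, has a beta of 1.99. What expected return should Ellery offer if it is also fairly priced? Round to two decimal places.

12.91%

MRP (SML slope) = (9.71% − 5.44%) / (1.42 − 0.66) = 4.27% / 0.76 = 5.6184%
R_f (intercept) = 5.44% − 0.66 × 5.6184% = 1.7319%
E(R_Ellery) = R_f + β × MRP = 1.7319% + 1.99 × 5.6184% = 12.91%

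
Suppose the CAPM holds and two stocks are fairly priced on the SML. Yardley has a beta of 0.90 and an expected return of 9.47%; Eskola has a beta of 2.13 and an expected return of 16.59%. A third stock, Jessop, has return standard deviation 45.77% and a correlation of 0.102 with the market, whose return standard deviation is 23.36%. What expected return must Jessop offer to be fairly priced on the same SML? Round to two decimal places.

5.42%

MRP = (16.59% − 9.47%) / (2.13 − 0.90) = 5.7886%
R_f = 9.47% − 0.90 × 5.7886% = 4.2603%
β_Jessop = ρ·σ_i/σ_m = 0.102 × 45.77 / 23.36 = 0.1999
E(R_Jessop) = R_f + β × MRP = 4.2603% + 0.1999 × 5.7886% = 5.42%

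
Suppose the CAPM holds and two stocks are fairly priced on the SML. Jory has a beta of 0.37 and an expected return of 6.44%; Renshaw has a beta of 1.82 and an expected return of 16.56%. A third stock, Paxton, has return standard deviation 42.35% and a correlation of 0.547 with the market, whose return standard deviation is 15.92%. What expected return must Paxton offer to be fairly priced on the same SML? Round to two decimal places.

14.01%

MRP = (16.56% − 6.44%) / (1.82 − 0.37) = 6.9793%
R_f = 6.44% − 0.37 × 6.9793% = 3.8577%
β_Paxton = ρ·σ_i/σ_m = 0.547 × 42.35 / 15.92 = 1.4551
E(R_Paxton) = R_f + β × MRP = 3.8577% + 1.4551 × 6.9793% = 14.01%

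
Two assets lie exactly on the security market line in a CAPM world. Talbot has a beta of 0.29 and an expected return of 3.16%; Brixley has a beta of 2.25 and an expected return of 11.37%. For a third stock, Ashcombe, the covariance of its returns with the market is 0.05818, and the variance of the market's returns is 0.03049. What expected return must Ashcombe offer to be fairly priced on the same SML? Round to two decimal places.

9.94%

MRP = (11.37% − 3.16%) / (2.25 − 0.29) = 4.1888%
R_f = 3.16% − 0.29 × 4.1888% = 1.9452%
β_Ashcombe = Cov / Var(R_m) = 0.05818 / 0.03049 = 1.9082
E(R_Ashcombe) = R_f + β × MRP = 1.9452% + 1.9082 × 4.1888% = 9.94%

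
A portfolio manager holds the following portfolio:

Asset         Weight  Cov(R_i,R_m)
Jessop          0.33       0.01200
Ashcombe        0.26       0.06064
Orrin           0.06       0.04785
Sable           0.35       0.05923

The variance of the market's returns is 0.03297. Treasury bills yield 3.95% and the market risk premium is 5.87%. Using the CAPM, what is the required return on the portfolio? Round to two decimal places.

β_Jessop = 0.01200 / 0.03297 = 0.3640
β_Ashcombe = 0.06064 / 0.03297 = 1.8392
β_Orrin = 0.04785 / 0.03297 = 1.4513
β_Sable = 0.05923 / 0.03297 = 1.7965
β_P = Σ w_i β_i = 0.33×0.3640 + 0.26×1.8392 + 0.06×1.4513 + 0.35×1.7965 = 1.3142
E(R_P) = R_f + β_P × MRP = 3.95% + 1.3142 × 5.87% = 11.66%

11.66%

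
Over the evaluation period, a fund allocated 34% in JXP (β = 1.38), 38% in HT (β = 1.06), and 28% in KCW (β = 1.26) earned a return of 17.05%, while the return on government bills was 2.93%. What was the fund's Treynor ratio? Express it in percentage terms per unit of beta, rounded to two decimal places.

11.53%

β_P = 0.34×1.38 + 0.38×1.06 + 0.28×1.26 = 1.2248
Treynor = (R_P − R_f) / β_P = (17.05% − 2.93%) / 1.2248 = 14.12% / 1.2248 = 11.53%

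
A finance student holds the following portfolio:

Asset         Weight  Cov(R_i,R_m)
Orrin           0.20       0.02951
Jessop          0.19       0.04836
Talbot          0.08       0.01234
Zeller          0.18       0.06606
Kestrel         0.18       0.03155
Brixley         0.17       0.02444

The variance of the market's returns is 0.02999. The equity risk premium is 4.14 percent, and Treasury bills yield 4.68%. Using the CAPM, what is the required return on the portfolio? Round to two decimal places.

9.90%

β_Orrin = 0.02951 / 0.02999 = 0.9840
β_Jessop = 0.04836 / 0.02999 = 1.6125
β_Talbot = 0.01234 / 0.02999 = 0.4115
β_Zeller = 0.06606 / 0.02999 = 2.2027
β_Kestrel = 0.03155 / 0.02999 = 1.0520
β_Brixley = 0.02444 / 0.02999 = 0.8149
β_P = Σ w_i β_i = 0.20×0.9840 + 0.19×1.6125 + 0.08×0.4115 + 0.18×2.2027 + 0.18×1.0520 + 0.17×0.8149 = 1.2605
E(R_P) = R_f + β_P × MRP = 4.68% + 1.2605 × 4.14% = 9.90%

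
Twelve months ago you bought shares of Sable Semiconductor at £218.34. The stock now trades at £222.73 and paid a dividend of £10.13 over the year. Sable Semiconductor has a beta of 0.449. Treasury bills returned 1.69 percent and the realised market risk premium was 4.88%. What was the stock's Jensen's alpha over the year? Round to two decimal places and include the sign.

Realised HPR = (P1 + D1 − P0) / P0 = (222.73 + 10.13 − 218.34) / 218.34 = 14.52 / 218.34 = 6.6502%
CAPM required = R_f + β·MRP = 1.69% + 0.449 × 4.88% = 3.88112%
α = realised − required = 6.6502% − 3.88112% = +2.77%

+2.77%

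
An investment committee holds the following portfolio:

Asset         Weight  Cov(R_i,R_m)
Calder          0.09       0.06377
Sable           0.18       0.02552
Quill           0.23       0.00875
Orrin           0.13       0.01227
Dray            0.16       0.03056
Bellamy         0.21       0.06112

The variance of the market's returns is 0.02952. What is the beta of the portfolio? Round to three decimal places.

β_Calder = 0.06377 / 0.02952 = 2.1602
β_Sable = 0.02552 / 0.02952 = 0.8645
β_Quill = 0.00875 / 0.02952 = 0.2964
β_Orrin = 0.01227 / 0.02952 = 0.4157
β_Dray = 0.03056 / 0.02952 = 1.0352
β_Bellamy = 0.06112 / 0.02952 = 2.0705
β_P = Σ w_i β_i = 0.09×2.1602 + 0.18×0.8645 + 0.23×0.2964 + 0.13×0.4157 + 0.16×1.0352 + 0.21×2.0705 = 1.0727

1.073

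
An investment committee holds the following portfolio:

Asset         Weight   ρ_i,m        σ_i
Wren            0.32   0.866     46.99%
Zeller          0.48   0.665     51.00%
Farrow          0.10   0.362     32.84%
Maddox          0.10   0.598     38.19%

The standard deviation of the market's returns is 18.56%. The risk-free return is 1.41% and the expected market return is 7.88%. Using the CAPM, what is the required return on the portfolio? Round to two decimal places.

β_Wren = 0.866 × 46.99% / 18.56% = 2.1925
β_Zeller = 0.665 × 51.00% / 18.56% = 1.8273
β_Farrow = 0.362 × 32.84% / 18.56% = 0.6405
β_Maddox = 0.598 × 38.19% / 18.56% = 1.2305
β_P = Σ w_i β_i = 0.32×2.1925 + 0.48×1.8273 + 0.10×0.6405 + 0.10×1.2305 = 1.7658
MRP = 7.88% − 1.41% = 6.47%
E(R_P) = R_f + β_P × MRP = 1.41% + 1.7658 × 6.47% = 12.83%

12.83%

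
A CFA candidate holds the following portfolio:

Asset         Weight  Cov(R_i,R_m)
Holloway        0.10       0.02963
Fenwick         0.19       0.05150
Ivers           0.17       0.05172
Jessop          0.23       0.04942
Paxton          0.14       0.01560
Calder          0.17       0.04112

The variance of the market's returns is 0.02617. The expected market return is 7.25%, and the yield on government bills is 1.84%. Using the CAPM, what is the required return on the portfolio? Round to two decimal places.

β_Holloway = 0.02963 / 0.02617 = 1.1322
β_Fenwick = 0.05150 / 0.02617 = 1.9679
β_Ivers = 0.05172 / 0.02617 = 1.9763
β_Jessop = 0.04942 / 0.02617 = 1.8884
β_Paxton = 0.01560 / 0.02617 = 0.5961
β_Calder = 0.04112 / 0.02617 = 1.5713
β_P = Σ w_i β_i = 0.10×1.1322 + 0.19×1.9679 + 0.17×1.9763 + 0.23×1.8884 + 0.14×0.5961 + 0.17×1.5713 = 1.6080
MRP = 7.25% − 1.84% = 5.41%
E(R_P) = R_f + β_P × MRP = 1.84% + 1.6080 × 5.41% = 10.54%

10.54%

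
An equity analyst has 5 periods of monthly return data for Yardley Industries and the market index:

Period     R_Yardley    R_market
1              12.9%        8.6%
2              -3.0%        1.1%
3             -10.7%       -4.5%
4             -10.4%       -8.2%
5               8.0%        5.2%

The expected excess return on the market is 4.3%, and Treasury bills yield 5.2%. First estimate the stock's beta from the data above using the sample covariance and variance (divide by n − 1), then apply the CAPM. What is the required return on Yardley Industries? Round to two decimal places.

Mean R_i = (12.9 − 3.0 − 10.7 − 10.4 + 8.0) / 5 = -0.6400%
Mean R_m = (8.6 + 1.1 − 4.5 − 8.2 + 5.2) / 5 = 0.4400%
Σ(R_i − R̄_i)(R_m − R̄_m) = 284.0780  ⇒  Cov = 284.0780 / 4 = 71.0195
Σ(R_m − R̄_m)² = 188.7320  ⇒  Var(R_m) = 188.7320 / 4 = 47.1830
β = Cov / Var(R_m) = 71.0195 / 47.1830 = 1.5052
E(R) = R_f + β × MRP = 5.2% + 1.5052 × 4.3% = 11.67%

11.67%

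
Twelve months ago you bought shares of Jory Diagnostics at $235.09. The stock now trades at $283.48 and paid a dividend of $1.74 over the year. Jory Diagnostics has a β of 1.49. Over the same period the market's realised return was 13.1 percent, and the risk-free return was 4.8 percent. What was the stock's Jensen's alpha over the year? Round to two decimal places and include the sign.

Realised HPR = (P1 + D1 − P0) / P0 = (283.48 + 1.74 − 235.09) / 235.09 = 50.13 / 235.09 = 21.3237%
MRP = 13.1% − 4.8% = 8.30%
CAPM required = R_f + β·MRP = 4.8% + 1.49 × 8.3% = 17.1670%
α = realised − required = 21.3237% − 17.1670% = +4.16%

+4.16%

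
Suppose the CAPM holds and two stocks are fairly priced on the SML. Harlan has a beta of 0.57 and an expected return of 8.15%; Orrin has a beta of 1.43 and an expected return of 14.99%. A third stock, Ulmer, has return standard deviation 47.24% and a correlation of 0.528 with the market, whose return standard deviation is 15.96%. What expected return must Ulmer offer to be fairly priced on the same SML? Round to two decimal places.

16.05%

MRP = (14.99% − 8.15%) / (1.43 − 0.57) = 7.9535%
R_f = 8.15% − 0.57 × 7.9535% = 3.6165%
β_Ulmer = ρ·σ_i/σ_m = 0.528 × 47.24 / 15.96 = 1.5628
E(R_Ulmer) = R_f + β × MRP = 3.6165% + 1.5628 × 7.9535% = 16.05%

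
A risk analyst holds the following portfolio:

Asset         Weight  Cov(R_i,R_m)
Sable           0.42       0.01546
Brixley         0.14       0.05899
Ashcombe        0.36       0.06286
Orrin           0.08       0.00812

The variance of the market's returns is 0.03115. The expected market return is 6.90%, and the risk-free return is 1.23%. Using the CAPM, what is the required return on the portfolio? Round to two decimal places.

8.15%

β_Sable = 0.01546 / 0.03115 = 0.4963
β_Brixley = 0.05899 / 0.03115 = 1.8937
β_Ashcombe = 0.06286 / 0.03115 = 2.0180
β_Orrin = 0.00812 / 0.03115 = 0.2607
β_P = Σ w_i β_i = 0.42×0.4963 + 0.14×1.8937 + 0.36×2.0180 + 0.08×0.2607 = 1.2209
MRP = 6.90% − 1.23% = 5.67%
E(R_P) = R_f + β_P × MRP = 1.23% + 1.2209 × 5.67% = 8.15%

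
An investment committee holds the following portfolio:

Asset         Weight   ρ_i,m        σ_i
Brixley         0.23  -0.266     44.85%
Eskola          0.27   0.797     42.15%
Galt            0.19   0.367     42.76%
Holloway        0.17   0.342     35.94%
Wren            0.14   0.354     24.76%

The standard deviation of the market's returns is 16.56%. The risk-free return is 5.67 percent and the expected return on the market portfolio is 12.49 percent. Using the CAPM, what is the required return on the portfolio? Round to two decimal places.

10.87%

β_Brixley = -0.266 × 44.85% / 16.56% = -0.7204
β_Eskola = 0.797 × 42.15% / 16.56% = 2.0286
β_Galt = 0.367 × 42.76% / 16.56% = 0.9476
β_Holloway = 0.342 × 35.94% / 16.56% = 0.7422
β_Wren = 0.354 × 24.76% / 16.56% = 0.5293
β_P = Σ w_i β_i = 0.23×-0.7204 + 0.27×2.0286 + 0.19×0.9476 + 0.17×0.7422 + 0.14×0.5293 = 0.7624
MRP = 12.49% − 5.67% = 6.82%
E(R_P) = R_f + β_P × MRP = 5.67% + 0.7624 × 6.82% = 10.87%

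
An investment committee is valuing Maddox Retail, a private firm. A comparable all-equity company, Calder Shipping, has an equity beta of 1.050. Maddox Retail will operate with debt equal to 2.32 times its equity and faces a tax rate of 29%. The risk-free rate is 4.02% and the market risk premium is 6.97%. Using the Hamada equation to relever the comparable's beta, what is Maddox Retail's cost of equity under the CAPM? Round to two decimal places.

β_L = β_U × [1 + (1 − t)(D/E)] = 1.050 × [1 + (1 − 0.29) × 2.32]
    = 1.050 × [1 + 0.71 × 2.32] = 1.050 × 2.6472 = 2.7796
E(R) = R_f + β_L × MRP = 4.02% + 2.7796 × 6.97% = 23.39%

23.39%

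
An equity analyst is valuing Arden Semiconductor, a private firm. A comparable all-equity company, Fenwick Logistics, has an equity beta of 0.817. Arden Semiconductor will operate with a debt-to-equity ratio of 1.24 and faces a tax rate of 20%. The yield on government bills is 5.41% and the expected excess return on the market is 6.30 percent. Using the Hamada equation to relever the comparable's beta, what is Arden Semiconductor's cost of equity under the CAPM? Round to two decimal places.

15.66%

β_L = β_U × [1 + (1 − t)(D/E)] = 0.817 × [1 + (1 − 0.20) × 1.24]
    = 0.817 × [1 + 0.80 × 1.24] = 0.817 × 1.9920 = 1.6275
E(R) = R_f + β_L × MRP = 5.41% + 1.6275 × 6.30% = 15.66%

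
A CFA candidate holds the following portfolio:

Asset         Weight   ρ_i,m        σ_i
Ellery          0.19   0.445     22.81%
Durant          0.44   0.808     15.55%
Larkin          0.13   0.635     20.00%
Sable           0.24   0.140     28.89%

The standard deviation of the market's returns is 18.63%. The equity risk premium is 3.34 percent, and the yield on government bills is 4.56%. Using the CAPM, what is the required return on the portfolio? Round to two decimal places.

6.37%

β_Ellery = 0.445 × 22.81% / 18.63% = 0.5448
β_Durant = 0.808 × 15.55% / 18.63% = 0.6744
β_Larkin = 0.635 × 20.00% / 18.63% = 0.6817
β_Sable = 0.140 × 28.89% / 18.63% = 0.2171
β_P = Σ w_i β_i = 0.19×0.5448 + 0.44×0.6744 + 0.13×0.6817 + 0.24×0.2171 = 0.5410
E(R_P) = R_f + β_P × MRP = 4.56% + 0.5410 × 3.34% = 6.37%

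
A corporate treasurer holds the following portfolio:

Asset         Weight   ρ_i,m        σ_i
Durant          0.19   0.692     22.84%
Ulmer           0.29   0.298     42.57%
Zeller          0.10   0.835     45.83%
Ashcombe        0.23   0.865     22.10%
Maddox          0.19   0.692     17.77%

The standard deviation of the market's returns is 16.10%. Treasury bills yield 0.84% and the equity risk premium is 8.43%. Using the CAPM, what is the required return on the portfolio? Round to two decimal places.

9.87%

β_Durant = 0.692 × 22.84% / 16.10% = 0.9817
β_Ulmer = 0.298 × 42.57% / 16.10% = 0.7879
β_Zeller = 0.835 × 45.83% / 16.10% = 2.3769
β_Ashcombe = 0.865 × 22.10% / 16.10% = 1.1874
β_Maddox = 0.692 × 17.77% / 16.10% = 0.7638
β_P = Σ w_i β_i = 0.19×0.9817 + 0.29×0.7879 + 0.10×2.3769 + 0.23×1.1874 + 0.19×0.7638 = 1.0709
E(R_P) = R_f + β_P × MRP = 0.84% + 1.0709 × 8.43% = 9.87%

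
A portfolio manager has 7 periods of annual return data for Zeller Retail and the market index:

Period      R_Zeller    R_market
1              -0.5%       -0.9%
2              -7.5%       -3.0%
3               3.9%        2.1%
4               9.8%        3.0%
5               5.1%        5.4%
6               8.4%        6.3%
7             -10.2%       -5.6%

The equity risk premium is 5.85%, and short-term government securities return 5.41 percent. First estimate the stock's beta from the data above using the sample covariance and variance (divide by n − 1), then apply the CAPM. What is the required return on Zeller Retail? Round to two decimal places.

Mean R_i = (-0.5 − 7.5 + 3.9 + 9.8 + 5.1 + 8.4 − 10.2) / 7 = 1.2857%
Mean R_m = (-0.9 − 3.0 + 2.1 + 3.0 + 5.4 + 6.3 − 5.6) / 7 = 1.0429%
Σ(R_i − R̄_i)(R_m − R̄_m) = 188.7343  ⇒  Cov = 188.7343 / 6 = 31.4557
Σ(R_m − R̄_m)² = 115.8171  ⇒  Var(R_m) = 115.8171 / 6 = 19.3029
β = Cov / Var(R_m) = 31.4557 / 19.3029 = 1.6296
E(R) = R_f + β × MRP = 5.41% + 1.6296 × 5.85% = 14.94%

14.94%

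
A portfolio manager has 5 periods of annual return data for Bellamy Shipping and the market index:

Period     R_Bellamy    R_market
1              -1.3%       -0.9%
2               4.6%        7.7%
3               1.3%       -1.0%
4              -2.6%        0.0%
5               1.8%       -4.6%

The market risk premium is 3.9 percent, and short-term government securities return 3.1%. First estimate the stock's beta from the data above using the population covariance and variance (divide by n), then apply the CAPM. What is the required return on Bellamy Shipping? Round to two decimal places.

4.34%

Mean R_i = (-1.3 + 4.6 + 1.3 − 2.6 + 1.8) / 5 = 0.7600%
Mean R_m = (-0.9 + 7.7 − 1.0 + 0.0 − 4.6) / 5 = 0.2400%
Σ(R_i − R̄_i)(R_m − R̄_m) = 26.0980  ⇒  Cov = 26.0980 / 5 = 5.2196
Σ(R_m − R̄_m)² = 81.9720  ⇒  Var(R_m) = 81.9720 / 5 = 16.3944
β = Cov / Var(R_m) = 5.2196 / 16.3944 = 0.3184
E(R) = R_f + β × MRP = 3.1% + 0.3184 × 3.9% = 4.34%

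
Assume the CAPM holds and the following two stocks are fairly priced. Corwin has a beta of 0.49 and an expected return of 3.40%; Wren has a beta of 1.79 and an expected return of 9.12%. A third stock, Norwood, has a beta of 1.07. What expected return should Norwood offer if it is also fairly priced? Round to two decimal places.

MRP (SML slope) = (9.12% − 3.40%) / (1.79 − 0.49) = 5.72% / 1.30 = 4.4000%
R_f (intercept) = 3.40% − 0.49 × 4.4000% = 1.2440%
E(R_Norwood) = R_f + β × MRP = 1.2440% + 1.07 × 4.4000% = 5.95%

5.95%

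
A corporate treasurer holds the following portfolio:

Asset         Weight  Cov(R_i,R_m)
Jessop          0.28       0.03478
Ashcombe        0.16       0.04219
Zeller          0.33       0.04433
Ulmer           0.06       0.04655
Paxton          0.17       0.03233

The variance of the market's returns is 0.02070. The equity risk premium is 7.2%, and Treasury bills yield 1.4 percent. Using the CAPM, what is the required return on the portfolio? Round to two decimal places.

β_Jessop = 0.03478 / 0.02070 = 1.6802
β_Ashcombe = 0.04219 / 0.02070 = 2.0382
β_Zeller = 0.04433 / 0.02070 = 2.1415
β_Ulmer = 0.04655 / 0.02070 = 2.2488
β_Paxton = 0.03233 / 0.02070 = 1.5618
β_P = Σ w_i β_i = 0.28×1.6802 + 0.16×2.0382 + 0.33×2.1415 + 0.06×2.2488 + 0.17×1.5618 = 1.9037
E(R_P) = R_f + β_P × MRP = 1.4% + 1.9037 × 7.2% = 15.11%

15.11%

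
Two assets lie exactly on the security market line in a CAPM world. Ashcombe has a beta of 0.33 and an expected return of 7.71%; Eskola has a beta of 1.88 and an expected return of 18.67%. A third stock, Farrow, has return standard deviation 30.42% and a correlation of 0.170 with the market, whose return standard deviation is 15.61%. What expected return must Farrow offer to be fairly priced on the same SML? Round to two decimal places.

MRP = (18.67% − 7.71%) / (1.88 − 0.33) = 7.0710%
R_f = 7.71% − 0.33 × 7.0710% = 5.3766%
β_Farrow = ρ·σ_i/σ_m = 0.170 × 30.42 / 15.61 = 0.3313
E(R_Farrow) = R_f + β × MRP = 5.3766% + 0.3313 × 7.0710% = 7.72%

7.72%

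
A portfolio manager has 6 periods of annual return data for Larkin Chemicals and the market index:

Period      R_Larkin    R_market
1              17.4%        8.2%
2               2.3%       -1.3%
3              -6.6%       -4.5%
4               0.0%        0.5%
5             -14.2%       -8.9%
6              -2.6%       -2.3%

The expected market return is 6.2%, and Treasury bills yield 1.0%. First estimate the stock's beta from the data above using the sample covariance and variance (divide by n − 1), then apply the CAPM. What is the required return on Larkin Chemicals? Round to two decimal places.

10.50%

Mean R_i = (17.4 + 2.3 − 6.6 + 0.0 − 14.2 − 2.6) / 6 = -0.6167%
Mean R_m = (8.2 − 1.3 − 4.5 + 0.5 − 8.9 − 2.3) / 6 = -1.3833%
Σ(R_i − R̄_i)(R_m − R̄_m) = 296.6317  ⇒  Cov = 296.6317 / 5 = 59.3263
Σ(R_m − R̄_m)² = 162.4483  ⇒  Var(R_m) = 162.4483 / 5 = 32.4897
β = Cov / Var(R_m) = 59.3263 / 32.4897 = 1.8260
MRP = 6.2% − 1.0% = 5.20%
E(R) = R_f + β × MRP = 1.0% + 1.8260 × 5.2% = 10.50%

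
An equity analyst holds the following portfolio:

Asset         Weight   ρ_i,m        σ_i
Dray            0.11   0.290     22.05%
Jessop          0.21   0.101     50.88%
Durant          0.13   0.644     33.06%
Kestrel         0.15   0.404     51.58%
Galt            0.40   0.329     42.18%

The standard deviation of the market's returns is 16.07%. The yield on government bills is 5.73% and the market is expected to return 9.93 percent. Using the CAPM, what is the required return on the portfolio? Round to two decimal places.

9.19%

β_Dray = 0.290 × 22.05% / 16.07% = 0.3979
β_Jessop = 0.101 × 50.88% / 16.07% = 0.3198
β_Durant = 0.644 × 33.06% / 16.07% = 1.3249
β_Kestrel = 0.404 × 51.58% / 16.07% = 1.2967
β_Galt = 0.329 × 42.18% / 16.07% = 0.8635
β_P = Σ w_i β_i = 0.11×0.3979 + 0.21×0.3198 + 0.13×1.3249 + 0.15×1.2967 + 0.40×0.8635 = 0.8231
MRP = 9.93% − 5.73% = 4.20%
E(R_P) = R_f + β_P × MRP = 5.73% + 0.8231 × 4.20% = 9.19%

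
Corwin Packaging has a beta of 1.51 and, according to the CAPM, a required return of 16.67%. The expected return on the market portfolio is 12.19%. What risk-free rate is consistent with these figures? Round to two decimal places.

E(R) = R_f + β(E(R_m) − R_f) = R_f(1 − β) + β·E(R_m)
16.67% = R_f × (1 − 1.51) + 1.51 × 12.19%
16.67% = R_f × -0.51 + 18.4069%
R_f = (16.67% − 18.4069%) / -0.51 = 3.41%

3.41%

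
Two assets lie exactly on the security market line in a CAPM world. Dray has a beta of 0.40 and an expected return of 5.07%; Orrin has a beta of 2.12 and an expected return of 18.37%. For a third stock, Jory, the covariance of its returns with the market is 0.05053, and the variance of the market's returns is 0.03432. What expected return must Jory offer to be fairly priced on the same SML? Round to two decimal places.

MRP = (18.37% − 5.07%) / (2.12 − 0.40) = 7.7326%
R_f = 5.07% − 0.40 × 7.7326% = 1.9770%
β_Jory = Cov / Var(R_m) = 0.05053 / 0.03432 = 1.4723
E(R_Jory) = R_f + β × MRP = 1.9770% + 1.4723 × 7.7326% = 13.36%

13.36%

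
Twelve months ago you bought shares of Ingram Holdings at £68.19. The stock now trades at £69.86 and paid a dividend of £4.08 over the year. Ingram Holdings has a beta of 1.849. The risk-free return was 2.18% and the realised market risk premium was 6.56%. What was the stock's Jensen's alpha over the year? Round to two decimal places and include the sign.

-5.88%

Realised HPR = (P1 + D1 − P0) / P0 = (69.86 + 4.08 − 68.19) / 68.19 = 5.75 / 68.19 = 8.4323%
CAPM required = R_f + β·MRP = 2.18% + 1.849 × 6.56% = 14.30944%
α = realised − required = 8.4323% − 14.30944% = -5.88%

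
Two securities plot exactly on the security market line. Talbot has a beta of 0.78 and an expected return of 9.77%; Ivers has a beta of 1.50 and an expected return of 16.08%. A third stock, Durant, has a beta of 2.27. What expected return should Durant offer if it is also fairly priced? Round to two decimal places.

MRP (SML slope) = (16.08% − 9.77%) / (1.50 − 0.78) = 6.31% / 0.72 = 8.7639%
R_f (intercept) = 9.77% − 0.78 × 8.7639% = 2.9342%
E(R_Durant) = R_f + β × MRP = 2.9342% + 2.27 × 8.7639% = 22.83%

22.83%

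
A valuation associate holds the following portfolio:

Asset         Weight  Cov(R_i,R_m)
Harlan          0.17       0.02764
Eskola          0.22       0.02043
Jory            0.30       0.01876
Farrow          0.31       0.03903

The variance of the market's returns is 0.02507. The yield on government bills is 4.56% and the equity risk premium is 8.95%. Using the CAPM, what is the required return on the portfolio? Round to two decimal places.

14.17%

β_Harlan = 0.02764 / 0.02507 = 1.1025
β_Eskola = 0.02043 / 0.02507 = 0.8149
β_Jory = 0.01876 / 0.02507 = 0.7483
β_Farrow = 0.03903 / 0.02507 = 1.5568
β_P = Σ w_i β_i = 0.17×1.1025 + 0.22×0.8149 + 0.30×0.7483 + 0.31×1.5568 = 1.0738
E(R_P) = R_f + β_P × MRP = 4.56% + 1.0738 × 8.95% = 14.17%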